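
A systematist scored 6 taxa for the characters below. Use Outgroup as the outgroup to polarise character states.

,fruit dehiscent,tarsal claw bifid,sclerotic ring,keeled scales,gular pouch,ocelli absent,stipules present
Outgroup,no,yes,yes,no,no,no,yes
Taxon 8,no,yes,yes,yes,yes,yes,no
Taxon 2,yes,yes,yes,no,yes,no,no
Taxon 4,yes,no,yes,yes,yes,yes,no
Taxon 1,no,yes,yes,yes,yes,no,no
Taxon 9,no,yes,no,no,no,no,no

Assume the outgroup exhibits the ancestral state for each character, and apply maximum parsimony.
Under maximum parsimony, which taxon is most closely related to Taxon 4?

Taxon 8

Character polarity is set by the outgroup: the derived state is whichever differs from the outgroup's state, so for tarsal claw bifid, sclerotic ring, stipules present the derived state is 'no', and for the remaining characters it is 'yes'.
fruit dehiscent groups Taxon 2 and Taxon 4, which is incompatible with the clades supported by the remaining characters; treating it as convergent (homoplasy) costs fewer steps than any alternative tree.
tarsal claw bifid (derived state 'no') is unique to Taxon 4 (autapomorphy; uninformative for grouping).
sclerotic ring: derived state 'no' in Taxon 9 only — an autapomorphy, so it tells us nothing about relationships among taxa.
Only Taxon 1, Taxon 4, and Taxon 8 show the derived state 'yes' for keeled scales, supporting them as a clade.
gular pouch: derived state 'yes' in Taxon 1, Taxon 2, Taxon 4, and Taxon 8 only — synapomorphy for {Taxon 1, Taxon 2, Taxon 4, Taxon 8}.
ocelli absent: derived state 'yes' in Taxon 4 and Taxon 8 only — synapomorphy for {Taxon 4, Taxon 8}.
All ingroup taxa share the derived state 'no' for stipules present; it defines the ingroup but does not resolve relationships within it.
Most parsimonious ingroup topology: ((((Taxon 8,Taxon 4),Taxon 1),Taxon 2),Taxon 9).
Taxon 4 and Taxon 8 form a cherry on this tree, so they are sister taxa.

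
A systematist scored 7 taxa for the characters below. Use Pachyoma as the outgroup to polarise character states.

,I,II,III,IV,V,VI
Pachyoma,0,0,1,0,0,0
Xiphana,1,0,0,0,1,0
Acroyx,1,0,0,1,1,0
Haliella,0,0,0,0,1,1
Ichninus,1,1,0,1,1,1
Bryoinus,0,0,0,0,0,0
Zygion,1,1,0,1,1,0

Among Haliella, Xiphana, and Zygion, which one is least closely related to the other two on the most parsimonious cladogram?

Character polarity is set by the outgroup: the derived state is whichever differs from the outgroup's state, so for III the derived state is '0', and for the remaining characters it is '1'.
I (derived state '1') is shared by Acroyx, Ichninus, Xiphana, and Zygion — a synapomorphy uniting that clade.
II: derived state '1' in Ichninus and Zygion only — synapomorphy for {Ichninus, Zygion}.
All ingroup taxa share the derived state '0' for III; it defines the ingroup but does not resolve relationships within it.
IV (derived state '1') is shared by Acroyx, Ichninus, and Zygion — a synapomorphy uniting that clade.
V: derived state '1' in Acroyx, Haliella, Ichninus, Xiphana, and Zygion only — synapomorphy for {Acroyx, Haliella, Ichninus, Xiphana, Zygion}.
VI groups Haliella and Ichninus, which is incompatible with the clades supported by the remaining characters; treating it as convergent (homoplasy) costs fewer steps than any alternative tree.
Most parsimonious ingroup topology: ((((Acroyx,(Zygion,Ichninus)),Xiphana),Haliella),Bryoinus).
Xiphana and Zygion share a more recent common ancestor with each other than either does with Haliella, so Haliella is the least closely related of the three.

Haliella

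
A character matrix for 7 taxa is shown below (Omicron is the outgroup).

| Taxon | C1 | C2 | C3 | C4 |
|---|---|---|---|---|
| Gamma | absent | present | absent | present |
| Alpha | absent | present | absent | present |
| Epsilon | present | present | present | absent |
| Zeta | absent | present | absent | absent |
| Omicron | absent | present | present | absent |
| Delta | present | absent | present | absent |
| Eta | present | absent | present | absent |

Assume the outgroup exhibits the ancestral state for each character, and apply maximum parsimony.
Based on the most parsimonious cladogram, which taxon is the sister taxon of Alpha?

Character polarity is set by the outgroup: the derived state is whichever differs from the outgroup's state, so for C2, C3 the derived state is 'absent', and for the remaining characters it is 'present'.
C1 (derived state 'present') is shared by Delta, Epsilon, and Eta — a synapomorphy uniting that clade.
C2 (derived state 'absent') is shared by Delta and Eta — a synapomorphy uniting that clade.
C3: derived state 'absent' in Alpha, Gamma, and Zeta only — synapomorphy for {Alpha, Gamma, Zeta}.
C4 (derived state 'present') is shared by Alpha and Gamma — a synapomorphy uniting that clade.
Most parsimonious ingroup topology: ((Zeta,(Alpha,Gamma)),(Epsilon,(Eta,Delta))).
Alpha and Gamma form a cherry on this tree, so they are sister taxa.

Gamma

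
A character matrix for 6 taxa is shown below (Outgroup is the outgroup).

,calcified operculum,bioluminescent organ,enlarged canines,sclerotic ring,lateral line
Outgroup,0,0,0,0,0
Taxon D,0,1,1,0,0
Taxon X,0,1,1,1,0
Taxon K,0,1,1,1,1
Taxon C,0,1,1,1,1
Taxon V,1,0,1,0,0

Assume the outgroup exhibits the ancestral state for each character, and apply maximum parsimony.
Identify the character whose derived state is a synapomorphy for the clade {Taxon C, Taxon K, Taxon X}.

sclerotic ring

The outgroup has state '0' for every character, so '1' is the derived state throughout.
calcified operculum: derived state '1' in Taxon V only — an autapomorphy, so it tells us nothing about relationships among taxa.
Only Taxon C, Taxon D, Taxon K, and Taxon X show the derived state '1' for bioluminescent organ, supporting them as a clade.
enlarged canines (derived state '1') is shared by all ingroup taxa — unites the whole ingroup.
sclerotic ring (derived state '1') is shared by Taxon C, Taxon K, and Taxon X — a synapomorphy uniting that clade.
lateral line: derived state '1' in Taxon C and Taxon K only — synapomorphy for {Taxon C, Taxon K}.
Most parsimonious ingroup topology: ((Taxon D,(Taxon X,(Taxon K,Taxon C))),Taxon V).
The clade {Taxon C, Taxon K, Taxon X} is supported by sclerotic ring: its derived state '1' occurs in exactly those taxa and in no other taxon (including the outgroup).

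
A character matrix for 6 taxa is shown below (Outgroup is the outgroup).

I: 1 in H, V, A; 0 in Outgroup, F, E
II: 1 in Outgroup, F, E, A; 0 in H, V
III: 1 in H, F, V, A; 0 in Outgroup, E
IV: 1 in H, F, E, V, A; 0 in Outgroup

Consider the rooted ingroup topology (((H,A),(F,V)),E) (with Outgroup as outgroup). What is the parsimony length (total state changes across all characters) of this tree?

6

Map each character onto (((H,A),(F,V)),E) (rooted by Outgroup) and count the minimum state changes it requires (Fitch parsimony):
I: 2; II: 2; III: 1; IV: 1.
Total tree length = 6.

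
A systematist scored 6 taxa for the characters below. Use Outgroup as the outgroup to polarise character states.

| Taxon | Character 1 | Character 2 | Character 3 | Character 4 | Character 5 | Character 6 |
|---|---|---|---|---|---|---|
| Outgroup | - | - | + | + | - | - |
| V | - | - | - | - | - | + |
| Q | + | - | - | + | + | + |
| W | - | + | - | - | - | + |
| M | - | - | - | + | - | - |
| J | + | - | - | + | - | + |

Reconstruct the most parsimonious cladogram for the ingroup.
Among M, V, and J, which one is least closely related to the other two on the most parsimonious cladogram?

M

Character polarity is set by the outgroup: the derived state is whichever differs from the outgroup's state, so for Character 3, Character 4 the derived state is '-', and for the remaining characters it is '+'.
Character 1 (derived state '+') is shared by J and Q — a synapomorphy uniting that clade.
Character 2 (derived state '+') is unique to W (autapomorphy; uninformative for grouping).
All ingroup taxa share the derived state '-' for Character 3; it defines the ingroup but does not resolve relationships within it.
Character 4 (derived state '-') is shared by V and W — a synapomorphy uniting that clade.
Character 5 (derived state '+') is unique to Q (autapomorphy; uninformative for grouping).
Only J, Q, V, and W show the derived state '+' for Character 6, supporting them as a clade.
Most parsimonious ingroup topology: (((V,W),(Q,J)),M).
J and V share a more recent common ancestor with each other than either does with M, so M is the least closely related of the three.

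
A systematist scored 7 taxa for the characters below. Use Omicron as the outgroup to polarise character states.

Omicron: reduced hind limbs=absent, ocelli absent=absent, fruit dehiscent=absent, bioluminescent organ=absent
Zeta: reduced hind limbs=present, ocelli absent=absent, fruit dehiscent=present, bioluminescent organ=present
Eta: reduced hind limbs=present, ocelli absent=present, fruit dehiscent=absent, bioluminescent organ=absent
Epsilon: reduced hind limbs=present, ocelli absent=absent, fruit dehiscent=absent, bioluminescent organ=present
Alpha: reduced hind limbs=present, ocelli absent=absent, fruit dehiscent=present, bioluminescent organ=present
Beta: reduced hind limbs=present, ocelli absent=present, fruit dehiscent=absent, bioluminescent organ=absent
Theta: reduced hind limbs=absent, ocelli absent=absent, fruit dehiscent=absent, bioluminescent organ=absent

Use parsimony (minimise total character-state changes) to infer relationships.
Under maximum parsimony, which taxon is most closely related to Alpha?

The outgroup has state 'absent' for every character, so 'present' is the derived state throughout.
reduced hind limbs (derived state 'present') is shared by Alpha, Beta, Epsilon, Eta, and Zeta — a synapomorphy uniting that clade.
Only Beta and Eta show the derived state 'present' for ocelli absent, supporting them as a clade.
fruit dehiscent (derived state 'present') is shared by Alpha and Zeta — a synapomorphy uniting that clade.
Only Alpha, Epsilon, and Zeta show the derived state 'present' for bioluminescent organ, supporting them as a clade.
Most parsimonious ingroup topology: ((((Zeta,Alpha),Epsilon),(Eta,Beta)),Theta).
Alpha and Zeta form a cherry on this tree, so they are sister taxa.

Zeta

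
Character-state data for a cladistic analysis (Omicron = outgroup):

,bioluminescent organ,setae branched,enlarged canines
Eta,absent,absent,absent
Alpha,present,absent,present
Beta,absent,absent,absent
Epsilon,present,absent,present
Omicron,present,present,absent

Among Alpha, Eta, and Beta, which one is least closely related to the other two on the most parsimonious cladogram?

Character polarity is set by the outgroup: the derived state is whichever differs from the outgroup's state, so for bioluminescent organ, setae branched the derived state is 'absent', and for the remaining characters it is 'present'.
bioluminescent organ: derived state 'absent' in Beta and Eta only — synapomorphy for {Beta, Eta}.
setae branched (derived state 'absent') is shared by all ingroup taxa — unites the whole ingroup.
Only Alpha and Epsilon show the derived state 'present' for enlarged canines, supporting them as a clade.
Most parsimonious ingroup topology: ((Epsilon,Alpha),(Beta,Eta)).
Beta and Eta share a more recent common ancestor with each other than either does with Alpha, so Alpha is the least closely related of the three.

Alpha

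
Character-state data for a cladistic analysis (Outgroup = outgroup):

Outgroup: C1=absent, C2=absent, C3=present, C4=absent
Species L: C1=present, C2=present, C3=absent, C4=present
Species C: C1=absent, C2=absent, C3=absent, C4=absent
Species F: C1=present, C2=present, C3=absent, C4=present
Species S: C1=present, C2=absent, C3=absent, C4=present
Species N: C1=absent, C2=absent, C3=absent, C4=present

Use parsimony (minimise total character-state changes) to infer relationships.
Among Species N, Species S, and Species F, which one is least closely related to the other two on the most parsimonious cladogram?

Character polarity is set by the outgroup: the derived state is whichever differs from the outgroup's state, so for C3 the derived state is 'absent', and for the remaining characters it is 'present'.
Only Species F, Species L, and Species S show the derived state 'present' for C1, supporting them as a clade.
Only Species F and Species L show the derived state 'present' for C2, supporting them as a clade.
All ingroup taxa share the derived state 'absent' for C3; it defines the ingroup but does not resolve relationships within it.
C4 (derived state 'present') is shared by Species F, Species L, Species N, and Species S — a synapomorphy uniting that clade.
Most parsimonious ingroup topology: ((((Species L,Species F),Species S),Species N),Species C).
Species F and Species S share a more recent common ancestor with each other than either does with Species N, so Species N is the least closely related of the three.

Species N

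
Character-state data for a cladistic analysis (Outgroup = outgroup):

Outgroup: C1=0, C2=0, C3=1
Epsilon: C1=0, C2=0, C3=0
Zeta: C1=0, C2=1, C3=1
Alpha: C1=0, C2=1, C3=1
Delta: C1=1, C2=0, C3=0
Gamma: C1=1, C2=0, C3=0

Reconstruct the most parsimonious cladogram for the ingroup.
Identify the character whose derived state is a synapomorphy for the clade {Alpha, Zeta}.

Character polarity is set by the outgroup: the derived state is whichever differs from the outgroup's state, so for C3 the derived state is '0', and for the remaining characters it is '1'.
Only Delta and Gamma show the derived state '1' for C1, supporting them as a clade.
Only Alpha and Zeta show the derived state '1' for C2, supporting them as a clade.
C3 (derived state '0') is shared by Delta, Epsilon, and Gamma — a synapomorphy uniting that clade.
Most parsimonious ingroup topology: ((Epsilon,(Delta,Gamma)),(Zeta,Alpha)).
The clade {Alpha, Zeta} is supported by C2: its derived state '1' occurs in exactly those taxa and in no other taxon (including the outgroup).

C2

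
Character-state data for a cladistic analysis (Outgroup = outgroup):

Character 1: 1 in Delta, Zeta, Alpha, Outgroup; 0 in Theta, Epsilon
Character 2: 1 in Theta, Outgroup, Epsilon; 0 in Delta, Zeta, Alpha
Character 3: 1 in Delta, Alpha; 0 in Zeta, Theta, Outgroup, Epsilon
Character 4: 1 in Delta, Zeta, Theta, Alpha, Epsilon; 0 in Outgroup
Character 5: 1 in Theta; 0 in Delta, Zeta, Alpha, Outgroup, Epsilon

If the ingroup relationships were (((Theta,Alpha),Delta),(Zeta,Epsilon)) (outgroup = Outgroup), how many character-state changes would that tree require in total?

Map each character onto (((Theta,Alpha),Delta),(Zeta,Epsilon)) (rooted by Outgroup) and count the minimum state changes it requires (Fitch parsimony):
Character 1: 2; Character 2: 3; Character 3: 2; Character 4: 1; Character 5: 1.
Total tree length = 9.

9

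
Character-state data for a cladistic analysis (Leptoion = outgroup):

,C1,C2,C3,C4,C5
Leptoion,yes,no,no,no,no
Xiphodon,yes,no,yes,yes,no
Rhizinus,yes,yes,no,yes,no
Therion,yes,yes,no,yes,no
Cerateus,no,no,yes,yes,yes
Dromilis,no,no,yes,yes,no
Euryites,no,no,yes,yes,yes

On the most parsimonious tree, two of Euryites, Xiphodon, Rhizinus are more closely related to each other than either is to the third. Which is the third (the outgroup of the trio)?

Character polarity is set by the outgroup: the derived state is whichever differs from the outgroup's state, so for C1 the derived state is 'no', and for the remaining characters it is 'yes'.
C1 (derived state 'no') is shared by Cerateus, Dromilis, and Euryites — a synapomorphy uniting that clade.
C2: derived state 'yes' in Rhizinus and Therion only — synapomorphy for {Rhizinus, Therion}.
C3: derived state 'yes' in Cerateus, Dromilis, Euryites, and Xiphodon only — synapomorphy for {Cerateus, Dromilis, Euryites, Xiphodon}.
All ingroup taxa share the derived state 'yes' for C4; it defines the ingroup but does not resolve relationships within it.
C5: derived state 'yes' in Cerateus and Euryites only — synapomorphy for {Cerateus, Euryites}.
Most parsimonious ingroup topology: ((Xiphodon,((Cerateus,Euryites),Dromilis)),(Rhizinus,Therion)).
Xiphodon and Euryites share a more recent common ancestor with each other than either does with Rhizinus, so Rhizinus is the least closely related of the three.

Rhizinus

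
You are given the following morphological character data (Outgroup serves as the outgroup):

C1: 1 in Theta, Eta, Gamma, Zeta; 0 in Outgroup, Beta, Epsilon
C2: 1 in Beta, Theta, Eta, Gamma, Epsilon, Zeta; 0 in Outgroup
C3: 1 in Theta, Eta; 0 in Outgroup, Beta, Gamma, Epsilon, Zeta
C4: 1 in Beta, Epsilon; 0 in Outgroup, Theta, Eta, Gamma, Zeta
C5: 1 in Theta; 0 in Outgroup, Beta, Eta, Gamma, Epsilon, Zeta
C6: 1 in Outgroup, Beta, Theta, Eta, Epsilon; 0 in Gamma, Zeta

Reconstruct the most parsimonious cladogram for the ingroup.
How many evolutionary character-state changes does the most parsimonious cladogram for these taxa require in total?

6

Character polarity is set by the outgroup: the derived state is whichever differs from the outgroup's state, so for C6 the derived state is '0', and for the remaining characters it is '1'.
C1 (derived state '1') is shared by Eta, Gamma, Theta, and Zeta — a synapomorphy uniting that clade.
All ingroup taxa share the derived state '1' for C2; it defines the ingroup but does not resolve relationships within it.
Only Eta and Theta show the derived state '1' for C3, supporting them as a clade.
C4: derived state '1' in Beta and Epsilon only — synapomorphy for {Beta, Epsilon}.
C5: derived state '1' in Theta only — an autapomorphy, so it tells us nothing about relationships among taxa.
Only Gamma and Zeta show the derived state '0' for C6, supporting them as a clade.
Most parsimonious ingroup topology: ((Beta,Epsilon),((Theta,Eta),(Gamma,Zeta))).
Changes per character on this tree: C1: 1; C2: 1; C3: 1; C4: 1; C5: 1; C6: 1.
Total = 6.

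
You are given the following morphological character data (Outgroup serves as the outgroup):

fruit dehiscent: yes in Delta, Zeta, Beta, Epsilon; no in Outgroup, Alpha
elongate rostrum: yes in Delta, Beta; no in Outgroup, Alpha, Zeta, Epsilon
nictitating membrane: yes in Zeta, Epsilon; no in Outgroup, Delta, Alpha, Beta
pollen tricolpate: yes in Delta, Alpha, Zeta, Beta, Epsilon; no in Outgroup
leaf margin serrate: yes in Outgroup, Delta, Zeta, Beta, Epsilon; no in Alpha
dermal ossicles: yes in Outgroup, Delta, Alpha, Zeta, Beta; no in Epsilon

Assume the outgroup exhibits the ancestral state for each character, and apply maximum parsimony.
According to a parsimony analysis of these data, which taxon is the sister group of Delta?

Beta

Character polarity is set by the outgroup: the derived state is whichever differs from the outgroup's state, so for leaf margin serrate, dermal ossicles the derived state is 'no', and for the remaining characters it is 'yes'.
Only Beta, Delta, Epsilon, and Zeta show the derived state 'yes' for fruit dehiscent, supporting them as a clade.
elongate rostrum: derived state 'yes' in Beta and Delta only — synapomorphy for {Beta, Delta}.
nictitating membrane (derived state 'yes') is shared by Epsilon and Zeta — a synapomorphy uniting that clade.
pollen tricolpate (derived state 'yes') is shared by all ingroup taxa — unites the whole ingroup.
leaf margin serrate (derived state 'no') is unique to Alpha (autapomorphy; uninformative for grouping).
dermal ossicles (derived state 'no') is unique to Epsilon (autapomorphy; uninformative for grouping).
Most parsimonious ingroup topology: (((Delta,Beta),(Zeta,Epsilon)),Alpha).
Delta and Beta form a cherry on this tree, so they are sister taxa.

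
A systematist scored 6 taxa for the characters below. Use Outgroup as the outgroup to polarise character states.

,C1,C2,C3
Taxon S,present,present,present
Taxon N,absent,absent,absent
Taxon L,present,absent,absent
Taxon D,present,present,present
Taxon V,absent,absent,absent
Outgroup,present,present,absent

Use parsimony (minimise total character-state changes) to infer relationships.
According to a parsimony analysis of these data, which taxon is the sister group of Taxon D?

Character polarity is set by the outgroup: the derived state is whichever differs from the outgroup's state, so for C1, C2 the derived state is 'absent', and for the remaining characters it is 'present'.
Only Taxon N and Taxon V show the derived state 'absent' for C1, supporting them as a clade.
Only Taxon L, Taxon N, and Taxon V show the derived state 'absent' for C2, supporting them as a clade.
Only Taxon D and Taxon S show the derived state 'present' for C3, supporting them as a clade.
Most parsimonious ingroup topology: ((Taxon D,Taxon S),(Taxon L,(Taxon N,Taxon V))).
Taxon D and Taxon S form a cherry on this tree, so they are sister taxa.

Taxon S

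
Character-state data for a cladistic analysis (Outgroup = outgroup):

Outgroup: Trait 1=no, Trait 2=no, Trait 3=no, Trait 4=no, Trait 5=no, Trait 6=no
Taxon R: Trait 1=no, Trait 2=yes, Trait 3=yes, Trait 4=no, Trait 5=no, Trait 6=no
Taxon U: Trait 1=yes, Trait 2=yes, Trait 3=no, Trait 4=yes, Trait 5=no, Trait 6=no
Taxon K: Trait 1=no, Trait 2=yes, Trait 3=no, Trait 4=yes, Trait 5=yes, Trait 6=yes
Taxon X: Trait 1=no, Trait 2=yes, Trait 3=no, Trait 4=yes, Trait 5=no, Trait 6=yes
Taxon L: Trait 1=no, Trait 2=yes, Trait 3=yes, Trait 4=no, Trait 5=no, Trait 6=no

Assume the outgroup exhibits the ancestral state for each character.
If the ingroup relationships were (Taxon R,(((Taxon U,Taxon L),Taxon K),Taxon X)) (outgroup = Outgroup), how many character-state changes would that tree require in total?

9

Map each character onto (Taxon R,(((Taxon U,Taxon L),Taxon K),Taxon X)) (rooted by Outgroup) and count the minimum state changes it requires (Fitch parsimony):
Trait 1: 1; Trait 2: 1; Trait 3: 2; Trait 4: 2; Trait 5: 1; Trait 6: 2.
Total tree length = 9.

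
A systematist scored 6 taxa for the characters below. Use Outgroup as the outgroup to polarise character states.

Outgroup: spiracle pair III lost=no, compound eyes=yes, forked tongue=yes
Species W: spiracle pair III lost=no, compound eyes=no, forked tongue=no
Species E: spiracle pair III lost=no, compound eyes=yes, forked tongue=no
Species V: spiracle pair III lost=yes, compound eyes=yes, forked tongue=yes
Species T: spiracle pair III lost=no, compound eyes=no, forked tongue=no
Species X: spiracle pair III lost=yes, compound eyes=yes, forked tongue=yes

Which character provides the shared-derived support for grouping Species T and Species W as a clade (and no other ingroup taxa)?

Character polarity is set by the outgroup: the derived state is whichever differs from the outgroup's state, so for compound eyes, forked tongue the derived state is 'no', and for the remaining characters it is 'yes'.
spiracle pair III lost (derived state 'yes') is shared by Species V and Species X — a synapomorphy uniting that clade.
compound eyes (derived state 'no') is shared by Species T and Species W — a synapomorphy uniting that clade.
Only Species E, Species T, and Species W show the derived state 'no' for forked tongue, supporting them as a clade.
Most parsimonious ingroup topology: (((Species W,Species T),Species E),(Species V,Species X)).
The clade {Species T, Species W} is supported by compound eyes: its derived state 'no' occurs in exactly those taxa and in no other taxon (including the outgroup).

compound eyes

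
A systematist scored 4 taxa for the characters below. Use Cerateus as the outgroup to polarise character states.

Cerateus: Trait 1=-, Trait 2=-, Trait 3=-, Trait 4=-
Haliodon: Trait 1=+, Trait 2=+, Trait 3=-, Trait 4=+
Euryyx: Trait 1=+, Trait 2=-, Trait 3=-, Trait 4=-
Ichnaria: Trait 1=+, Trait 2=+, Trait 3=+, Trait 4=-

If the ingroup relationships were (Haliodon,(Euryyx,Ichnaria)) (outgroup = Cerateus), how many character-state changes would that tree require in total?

Map each character onto (Haliodon,(Euryyx,Ichnaria)) (rooted by Cerateus) and count the minimum state changes it requires (Fitch parsimony):
Trait 1: 1; Trait 2: 2; Trait 3: 1; Trait 4: 1.
Total tree length = 5.

5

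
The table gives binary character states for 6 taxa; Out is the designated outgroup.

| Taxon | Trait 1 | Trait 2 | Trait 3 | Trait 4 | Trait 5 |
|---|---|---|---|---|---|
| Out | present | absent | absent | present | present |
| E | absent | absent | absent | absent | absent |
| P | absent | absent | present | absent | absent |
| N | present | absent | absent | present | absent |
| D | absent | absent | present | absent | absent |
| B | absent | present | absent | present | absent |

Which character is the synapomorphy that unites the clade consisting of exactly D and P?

Trait 3

Character polarity is set by the outgroup: the derived state is whichever differs from the outgroup's state, so for Trait 1, Trait 4, Trait 5 the derived state is 'absent', and for the remaining characters it is 'present'.
Trait 1 (derived state 'absent') is shared by B, D, E, and P — a synapomorphy uniting that clade.
Trait 2 (derived state 'present') is unique to B (autapomorphy; uninformative for grouping).
Only D and P show the derived state 'present' for Trait 3, supporting them as a clade.
Trait 4: derived state 'absent' in D, E, and P only — synapomorphy for {D, E, P}.
Trait 5 (derived state 'absent') is shared by all ingroup taxa — unites the whole ingroup.
Most parsimonious ingroup topology: (((E,(P,D)),B),N).
The clade {D, P} is supported by Trait 3: its derived state 'present' occurs in exactly those taxa and in no other taxon (including the outgroup).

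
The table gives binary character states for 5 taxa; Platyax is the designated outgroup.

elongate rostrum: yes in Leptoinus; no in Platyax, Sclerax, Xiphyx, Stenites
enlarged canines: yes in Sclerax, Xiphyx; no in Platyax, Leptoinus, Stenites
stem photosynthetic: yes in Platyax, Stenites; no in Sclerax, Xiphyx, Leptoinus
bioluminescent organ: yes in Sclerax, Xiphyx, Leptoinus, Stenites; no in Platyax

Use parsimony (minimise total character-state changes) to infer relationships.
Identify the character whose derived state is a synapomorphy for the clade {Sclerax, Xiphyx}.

Character polarity is set by the outgroup: the derived state is whichever differs from the outgroup's state, so for stem photosynthetic the derived state is 'no', and for the remaining characters it is 'yes'.
elongate rostrum (derived state 'yes') is unique to Leptoinus (autapomorphy; uninformative for grouping).
enlarged canines: derived state 'yes' in Sclerax and Xiphyx only — synapomorphy for {Sclerax, Xiphyx}.
stem photosynthetic: derived state 'no' in Leptoinus, Sclerax, and Xiphyx only — synapomorphy for {Leptoinus, Sclerax, Xiphyx}.
All ingroup taxa share the derived state 'yes' for bioluminescent organ; it defines the ingroup but does not resolve relationships within it.
Most parsimonious ingroup topology: (((Sclerax,Xiphyx),Leptoinus),Stenites).
The clade {Sclerax, Xiphyx} is supported by enlarged canines: its derived state 'yes' occurs in exactly those taxa and in no other taxon (including the outgroup).

enlarged canines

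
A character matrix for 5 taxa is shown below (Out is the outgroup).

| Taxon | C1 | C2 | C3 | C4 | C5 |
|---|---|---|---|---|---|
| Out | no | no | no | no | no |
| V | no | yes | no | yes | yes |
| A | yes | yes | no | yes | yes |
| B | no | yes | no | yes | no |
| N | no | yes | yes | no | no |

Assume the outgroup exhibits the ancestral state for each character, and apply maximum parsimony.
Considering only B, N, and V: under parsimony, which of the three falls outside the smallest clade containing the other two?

The outgroup has state 'no' for every character, so 'yes' is the derived state throughout.
C1 (derived state 'yes') is unique to A (autapomorphy; uninformative for grouping).
All ingroup taxa share the derived state 'yes' for C2; it defines the ingroup but does not resolve relationships within it.
C3: derived state 'yes' in N only — an autapomorphy, so it tells us nothing about relationships among taxa.
Only A, B, and V show the derived state 'yes' for C4, supporting them as a clade.
Only A and V show the derived state 'yes' for C5, supporting them as a clade.
Most parsimonious ingroup topology: (((V,A),B),N).
B and V share a more recent common ancestor with each other than either does with N, so N is the least closely related of the three.

N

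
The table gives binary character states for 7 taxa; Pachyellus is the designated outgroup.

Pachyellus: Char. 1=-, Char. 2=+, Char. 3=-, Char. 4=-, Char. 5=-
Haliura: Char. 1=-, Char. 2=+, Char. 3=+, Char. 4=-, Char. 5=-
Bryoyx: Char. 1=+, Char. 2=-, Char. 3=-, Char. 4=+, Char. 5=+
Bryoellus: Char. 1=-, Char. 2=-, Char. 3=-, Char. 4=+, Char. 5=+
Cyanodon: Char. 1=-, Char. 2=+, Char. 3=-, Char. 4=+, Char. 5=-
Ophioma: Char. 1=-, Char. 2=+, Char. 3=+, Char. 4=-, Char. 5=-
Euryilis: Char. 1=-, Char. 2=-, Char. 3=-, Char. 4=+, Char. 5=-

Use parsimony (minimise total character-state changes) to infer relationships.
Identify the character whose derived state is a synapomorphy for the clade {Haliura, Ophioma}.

Character polarity is set by the outgroup: the derived state is whichever differs from the outgroup's state, so for Char. 2 the derived state is '-', and for the remaining characters it is '+'.
Char. 1: derived state '+' in Bryoyx only — an autapomorphy, so it tells us nothing about relationships among taxa.
Char. 2: derived state '-' in Bryoellus, Bryoyx, and Euryilis only — synapomorphy for {Bryoellus, Bryoyx, Euryilis}.
Only Haliura and Ophioma show the derived state '+' for Char. 3, supporting them as a clade.
Only Bryoellus, Bryoyx, Cyanodon, and Euryilis show the derived state '+' for Char. 4, supporting them as a clade.
Char. 5 (derived state '+') is shared by Bryoellus and Bryoyx — a synapomorphy uniting that clade.
Most parsimonious ingroup topology: ((Haliura,Ophioma),(((Bryoyx,Bryoellus),Euryilis),Cyanodon)).
The clade {Haliura, Ophioma} is supported by Char. 3: its derived state '+' occurs in exactly those taxa and in no other taxon (including the outgroup).

Char. 3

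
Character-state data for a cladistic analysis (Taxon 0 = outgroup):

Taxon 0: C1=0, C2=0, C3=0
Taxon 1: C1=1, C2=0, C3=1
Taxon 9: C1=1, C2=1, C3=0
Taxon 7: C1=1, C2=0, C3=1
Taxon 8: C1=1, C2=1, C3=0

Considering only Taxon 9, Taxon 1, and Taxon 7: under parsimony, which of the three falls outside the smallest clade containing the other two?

Taxon 9

The outgroup has state '0' for every character, so '1' is the derived state throughout.
All ingroup taxa share the derived state '1' for C1; it defines the ingroup but does not resolve relationships within it.
Only Taxon 8 and Taxon 9 show the derived state '1' for C2, supporting them as a clade.
C3: derived state '1' in Taxon 1 and Taxon 7 only — synapomorphy for {Taxon 1, Taxon 7}.
Most parsimonious ingroup topology: ((Taxon 1,Taxon 7),(Taxon 9,Taxon 8)).
Taxon 7 and Taxon 1 share a more recent common ancestor with each other than either does with Taxon 9, so Taxon 9 is the least closely related of the three.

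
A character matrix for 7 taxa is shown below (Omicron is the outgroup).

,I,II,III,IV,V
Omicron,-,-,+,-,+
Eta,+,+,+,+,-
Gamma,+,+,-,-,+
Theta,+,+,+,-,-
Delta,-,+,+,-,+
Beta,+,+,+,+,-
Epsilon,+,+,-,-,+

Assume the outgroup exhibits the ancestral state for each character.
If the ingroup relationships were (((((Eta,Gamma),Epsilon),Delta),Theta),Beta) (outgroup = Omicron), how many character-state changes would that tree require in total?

Map each character onto (((((Eta,Gamma),Epsilon),Delta),Theta),Beta) (rooted by Omicron) and count the minimum state changes it requires (Fitch parsimony):
I: 2; II: 1; III: 2; IV: 2; V: 3.
Total tree length = 10.

10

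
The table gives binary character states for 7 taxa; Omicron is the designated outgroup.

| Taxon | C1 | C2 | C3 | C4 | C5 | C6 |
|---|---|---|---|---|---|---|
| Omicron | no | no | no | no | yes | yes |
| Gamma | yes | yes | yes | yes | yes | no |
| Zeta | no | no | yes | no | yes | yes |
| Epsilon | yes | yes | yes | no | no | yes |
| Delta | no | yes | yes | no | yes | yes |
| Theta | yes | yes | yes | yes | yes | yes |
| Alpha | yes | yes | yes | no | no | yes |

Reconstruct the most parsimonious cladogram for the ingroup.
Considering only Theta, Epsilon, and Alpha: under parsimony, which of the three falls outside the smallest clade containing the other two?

Theta

Character polarity is set by the outgroup: the derived state is whichever differs from the outgroup's state, so for C5, C6 the derived state is 'no', and for the remaining characters it is 'yes'.
Only Alpha, Epsilon, Gamma, and Theta show the derived state 'yes' for C1, supporting them as a clade.
C2 (derived state 'yes') is shared by Alpha, Delta, Epsilon, Gamma, and Theta — a synapomorphy uniting that clade.
C3 (derived state 'yes') is shared by all ingroup taxa — unites the whole ingroup.
C4: derived state 'yes' in Gamma and Theta only — synapomorphy for {Gamma, Theta}.
C5 (derived state 'no') is shared by Alpha and Epsilon — a synapomorphy uniting that clade.
C6: derived state 'no' in Gamma only — an autapomorphy, so it tells us nothing about relationships among taxa.
Most parsimonious ingroup topology: ((((Gamma,Theta),(Epsilon,Alpha)),Delta),Zeta).
Alpha and Epsilon share a more recent common ancestor with each other than either does with Theta, so Theta is the least closely related of the three.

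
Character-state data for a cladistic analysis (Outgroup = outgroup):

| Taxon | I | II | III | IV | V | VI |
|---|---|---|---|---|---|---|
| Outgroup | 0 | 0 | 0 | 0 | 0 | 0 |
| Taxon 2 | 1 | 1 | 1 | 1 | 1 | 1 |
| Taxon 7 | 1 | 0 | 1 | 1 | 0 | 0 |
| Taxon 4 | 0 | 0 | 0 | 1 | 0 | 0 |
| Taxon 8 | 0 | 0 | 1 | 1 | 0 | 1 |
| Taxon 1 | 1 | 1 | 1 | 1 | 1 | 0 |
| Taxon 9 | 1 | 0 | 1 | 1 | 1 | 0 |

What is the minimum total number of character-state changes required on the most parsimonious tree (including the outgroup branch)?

7

The outgroup has state '0' for every character, so '1' is the derived state throughout.
I: derived state '1' in Taxon 1, Taxon 2, Taxon 7, and Taxon 9 only — synapomorphy for {Taxon 1, Taxon 2, Taxon 7, Taxon 9}.
II (derived state '1') is shared by Taxon 1 and Taxon 2 — a synapomorphy uniting that clade.
Only Taxon 1, Taxon 2, Taxon 7, Taxon 8, and Taxon 9 show the derived state '1' for III, supporting them as a clade.
IV (derived state '1') is shared by all ingroup taxa — unites the whole ingroup.
V: derived state '1' in Taxon 1, Taxon 2, and Taxon 9 only — synapomorphy for {Taxon 1, Taxon 2, Taxon 9}.
VI (state '1') occurs in Taxon 2 and Taxon 8 but conflicts with the nesting implied by the other characters — most parsimoniously interpreted as homoplasy.
Most parsimonious ingroup topology: (((((Taxon 2,Taxon 1),Taxon 9),Taxon 7),Taxon 8),Taxon 4).
Changes per character on this tree: I: 1; II: 1; III: 1; IV: 1; V: 1; VI: 2.
Total = 7.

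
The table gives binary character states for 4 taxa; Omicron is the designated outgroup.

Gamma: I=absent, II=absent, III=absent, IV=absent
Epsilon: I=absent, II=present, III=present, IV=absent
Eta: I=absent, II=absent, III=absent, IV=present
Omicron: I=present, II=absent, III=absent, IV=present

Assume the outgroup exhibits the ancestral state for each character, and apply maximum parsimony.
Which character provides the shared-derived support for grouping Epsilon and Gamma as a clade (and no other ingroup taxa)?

Character polarity is set by the outgroup: the derived state is whichever differs from the outgroup's state, so for I, IV the derived state is 'absent', and for the remaining characters it is 'present'.
I (derived state 'absent') is shared by all ingroup taxa — unites the whole ingroup.
II (derived state 'present') is unique to Epsilon (autapomorphy; uninformative for grouping).
III (derived state 'present') is unique to Epsilon (autapomorphy; uninformative for grouping).
IV (derived state 'absent') is shared by Epsilon and Gamma — a synapomorphy uniting that clade.
Most parsimonious ingroup topology: ((Epsilon,Gamma),Eta).
The clade {Epsilon, Gamma} is supported by IV: its derived state 'absent' occurs in exactly those taxa and in no other taxon (including the outgroup).

IV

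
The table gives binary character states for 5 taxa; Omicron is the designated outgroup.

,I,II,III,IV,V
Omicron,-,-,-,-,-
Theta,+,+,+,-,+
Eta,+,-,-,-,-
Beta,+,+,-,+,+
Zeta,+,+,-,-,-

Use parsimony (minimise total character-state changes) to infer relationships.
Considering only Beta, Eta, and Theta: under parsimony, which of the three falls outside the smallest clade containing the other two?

Eta

The outgroup has state '-' for every character, so '+' is the derived state throughout.
All ingroup taxa share the derived state '+' for I; it defines the ingroup but does not resolve relationships within it.
II (derived state '+') is shared by Beta, Theta, and Zeta — a synapomorphy uniting that clade.
III (derived state '+') is unique to Theta (autapomorphy; uninformative for grouping).
IV (derived state '+') is unique to Beta (autapomorphy; uninformative for grouping).
V (derived state '+') is shared by Beta and Theta — a synapomorphy uniting that clade.
Most parsimonious ingroup topology: (((Beta,Theta),Zeta),Eta).
Beta and Theta share a more recent common ancestor with each other than either does with Eta, so Eta is the least closely related of the three.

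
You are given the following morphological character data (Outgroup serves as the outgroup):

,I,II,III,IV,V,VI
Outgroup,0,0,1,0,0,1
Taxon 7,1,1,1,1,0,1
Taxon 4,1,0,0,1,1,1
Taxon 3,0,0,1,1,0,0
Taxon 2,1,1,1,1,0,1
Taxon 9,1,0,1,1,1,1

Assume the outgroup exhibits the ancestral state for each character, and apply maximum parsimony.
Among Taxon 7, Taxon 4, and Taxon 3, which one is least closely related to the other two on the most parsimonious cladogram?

Character polarity is set by the outgroup: the derived state is whichever differs from the outgroup's state, so for III, VI the derived state is '0', and for the remaining characters it is '1'.
I (derived state '1') is shared by Taxon 2, Taxon 4, Taxon 7, and Taxon 9 — a synapomorphy uniting that clade.
Only Taxon 2 and Taxon 7 show the derived state '1' for II, supporting them as a clade.
III (derived state '0') is unique to Taxon 4 (autapomorphy; uninformative for grouping).
All ingroup taxa share the derived state '1' for IV; it defines the ingroup but does not resolve relationships within it.
V: derived state '1' in Taxon 4 and Taxon 9 only — synapomorphy for {Taxon 4, Taxon 9}.
VI (derived state '0') is unique to Taxon 3 (autapomorphy; uninformative for grouping).
Most parsimonious ingroup topology: (((Taxon 4,Taxon 9),(Taxon 2,Taxon 7)),Taxon 3).
Taxon 4 and Taxon 7 share a more recent common ancestor with each other than either does with Taxon 3, so Taxon 3 is the least closely related of the three.

Taxon 3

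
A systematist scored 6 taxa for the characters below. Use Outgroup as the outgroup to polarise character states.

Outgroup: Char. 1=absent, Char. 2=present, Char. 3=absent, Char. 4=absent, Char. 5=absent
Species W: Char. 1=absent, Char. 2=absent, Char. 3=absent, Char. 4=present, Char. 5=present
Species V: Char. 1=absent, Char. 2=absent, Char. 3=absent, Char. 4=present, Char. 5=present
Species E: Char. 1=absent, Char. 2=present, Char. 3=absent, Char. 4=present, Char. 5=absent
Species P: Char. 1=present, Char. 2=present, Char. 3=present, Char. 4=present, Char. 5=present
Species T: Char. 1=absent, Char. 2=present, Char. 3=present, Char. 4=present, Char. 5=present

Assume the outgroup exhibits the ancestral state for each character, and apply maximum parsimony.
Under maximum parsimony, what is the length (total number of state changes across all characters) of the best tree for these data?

Character polarity is set by the outgroup: the derived state is whichever differs from the outgroup's state, so for Char. 2 the derived state is 'absent', and for the remaining characters it is 'present'.
Char. 1 (derived state 'present') is unique to Species P (autapomorphy; uninformative for grouping).
Only Species V and Species W show the derived state 'absent' for Char. 2, supporting them as a clade.
Char. 3 (derived state 'present') is shared by Species P and Species T — a synapomorphy uniting that clade.
All ingroup taxa share the derived state 'present' for Char. 4; it defines the ingroup but does not resolve relationships within it.
Char. 5: derived state 'present' in Species P, Species T, Species V, and Species W only — synapomorphy for {Species P, Species T, Species V, Species W}.
Most parsimonious ingroup topology: (((Species W,Species V),(Species P,Species T)),Species E).
Changes per character on this tree: Char. 1: 1; Char. 2: 1; Char. 3: 1; Char. 4: 1; Char. 5: 1.
Total = 5.

5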